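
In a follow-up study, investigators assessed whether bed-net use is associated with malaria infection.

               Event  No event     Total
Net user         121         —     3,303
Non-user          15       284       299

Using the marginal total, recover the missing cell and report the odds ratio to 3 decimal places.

0.720

The missing cell is in the exposed row: 3303 − 121 = 3182.
So a = 121, b = 3182, c = 15, d = 284.
OR = (a·d)/(b·c) = (121 × 284) / (3182 × 15) = 34364 / 47730 = 0.71997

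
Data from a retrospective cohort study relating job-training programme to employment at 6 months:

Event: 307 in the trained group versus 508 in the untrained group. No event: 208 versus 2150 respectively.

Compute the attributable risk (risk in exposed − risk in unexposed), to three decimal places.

0.405

From the description: a = 307, b = 208, c = 508, d = 2150.
Risk in exposed = 307/515 = 0.596117; risk in unexposed = 508/2658 = 0.191121.
Risk difference = 0.596117 − 0.191121 = 0.404995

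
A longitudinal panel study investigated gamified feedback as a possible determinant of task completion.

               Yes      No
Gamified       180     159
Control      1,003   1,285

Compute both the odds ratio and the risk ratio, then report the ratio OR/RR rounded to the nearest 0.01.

Cells: a = 180, b = 159, c = 1003, d = 1285.
OR = (180·1285)/(159·1003) = 231300/159477 = 1.45037
Risk in exposed = 180/339 = 0.53097; risk in unexposed = 1003/2288 = 0.43837; RR = 1.21123
OR/RR = 1.45037 / 1.21123 = 1.19743
The outcome is not rare, so the OR lies further from 1 than the RR.

1.20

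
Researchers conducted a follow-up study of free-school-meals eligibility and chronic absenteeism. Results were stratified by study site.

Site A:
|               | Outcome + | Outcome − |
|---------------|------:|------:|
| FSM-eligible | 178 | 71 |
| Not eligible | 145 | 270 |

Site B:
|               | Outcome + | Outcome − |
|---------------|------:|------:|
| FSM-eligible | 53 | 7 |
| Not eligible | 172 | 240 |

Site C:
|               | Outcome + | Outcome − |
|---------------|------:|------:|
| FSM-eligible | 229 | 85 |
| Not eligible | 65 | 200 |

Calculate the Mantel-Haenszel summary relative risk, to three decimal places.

RR_MH = Σ(aᵢ·n₀ᵢ/nᵢ) / Σ(cᵢ·n₁ᵢ/nᵢ), with n₁ᵢ = aᵢ+bᵢ (exposed), n₀ᵢ = cᵢ+dᵢ (unexposed), nᵢ = n₁ᵢ+n₀ᵢ.
Stratum 1 (Site A): n₁ = 249, n₀ = 415, n = 664; a·n₀/n = 178·415/664 = 111.2500; c·n₁/n = 145·249/664 = 54.3750
Stratum 2 (Site B): n₁ = 60, n₀ = 412, n = 472; a·n₀/n = 53·412/472 = 46.2627; c·n₁/n = 172·60/472 = 21.8644
Stratum 3 (Site C): n₁ = 314, n₀ = 265, n = 579; a·n₀/n = 229·265/579 = 104.8100; c·n₁/n = 65·314/579 = 35.2504
RR_MH = (111.2500 + 46.2627 + 104.8100) / (54.3750 + 21.8644 + 35.2504) = 262.3227 / 111.4898 = 2.35288

2.353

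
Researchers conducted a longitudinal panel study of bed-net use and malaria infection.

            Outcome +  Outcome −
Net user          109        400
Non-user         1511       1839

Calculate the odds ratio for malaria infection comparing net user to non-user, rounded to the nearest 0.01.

Cells: a = 109, b = 400, c = 1511, d = 1839.
OR = (a·d)/(b·c) = (109 × 1839) / (400 × 1511) = 200451 / 604400 = 0.33165
Exposure is associated with lower odds of malaria infection (OR = 0.33 < 1).

0.33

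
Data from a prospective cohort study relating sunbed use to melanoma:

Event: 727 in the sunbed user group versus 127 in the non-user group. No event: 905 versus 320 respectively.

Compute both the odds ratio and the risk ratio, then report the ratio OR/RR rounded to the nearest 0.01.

1.29

From the description: a = 727, b = 905, c = 127, d = 320.
OR = (727·320)/(905·127) = 232640/114935 = 2.02410
Risk in exposed = 727/1632 = 0.44547; risk in unexposed = 127/447 = 0.28412; RR = 1.56790
OR/RR = 2.02410 / 1.56790 = 1.29096
The outcome is not rare, so the OR lies further from 1 than the RR.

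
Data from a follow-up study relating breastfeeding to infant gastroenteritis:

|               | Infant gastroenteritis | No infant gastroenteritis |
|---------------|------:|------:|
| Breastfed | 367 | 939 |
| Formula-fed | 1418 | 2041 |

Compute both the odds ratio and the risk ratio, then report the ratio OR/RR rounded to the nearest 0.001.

0.821

Cells: a = 367, b = 939, c = 1418, d = 2041.
OR = (367·2041)/(939·1418) = 749047/1331502 = 0.56256
Risk in exposed = 367/1306 = 0.28101; risk in unexposed = 1418/3459 = 0.40995; RR = 0.68548
OR/RR = 0.56256 / 0.68548 = 0.82067
The outcome is not rare, so the OR lies further from 1 than the RR.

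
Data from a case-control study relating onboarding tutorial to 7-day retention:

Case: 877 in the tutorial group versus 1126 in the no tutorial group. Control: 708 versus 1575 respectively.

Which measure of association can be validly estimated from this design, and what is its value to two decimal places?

From the description: a = 877, b = 708, c = 1126, d = 1575.
This is a case-control study: participants were sampled on outcome status, so risks in the source population cannot be estimated directly — relative risk is not valid here. The odds ratio is the appropriate measure.
OR = (a·d)/(b·c) = (877 × 1575) / (708 × 1126) = 1381275 / 797208 = 1.73264

1.73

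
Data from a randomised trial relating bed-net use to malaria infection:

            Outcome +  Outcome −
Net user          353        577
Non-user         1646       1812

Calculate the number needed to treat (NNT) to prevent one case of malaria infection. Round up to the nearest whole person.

11

Risk in treated group = 353/930 = 0.37957; risk in control = 1646/3458 = 0.47600.
Absolute risk reduction = 0.47600 − 0.37957 = 0.09643
NNT = 1 / ARR = 1 / 0.09643 = 10.370 → round up → 11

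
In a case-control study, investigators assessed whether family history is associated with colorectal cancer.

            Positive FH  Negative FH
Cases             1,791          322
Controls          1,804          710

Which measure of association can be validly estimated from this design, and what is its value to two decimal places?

Reading the table with exposure as columns: a = 1791 (Positive FH, case), b = 1804 (Positive FH, non-case), c = 322 (Negative FH, case), d = 710.
This is a case-control study: participants were sampled on outcome status, so risks in the source population cannot be estimated directly — relative risk is not valid here. The odds ratio is the appropriate measure.
OR = (a·d)/(b·c) = (1791 × 710) / (1804 × 322) = 1271610 / 580888 = 2.18908

2.19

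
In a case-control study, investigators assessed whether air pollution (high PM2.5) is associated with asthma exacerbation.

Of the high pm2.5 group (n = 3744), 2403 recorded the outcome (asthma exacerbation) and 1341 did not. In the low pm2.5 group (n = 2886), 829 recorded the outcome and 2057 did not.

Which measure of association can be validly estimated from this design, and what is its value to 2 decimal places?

4.45

From the description: a = 2403, b = 1341, c = 829, d = 2057.
This is a case-control study: participants were sampled on outcome status, so risks in the source population cannot be estimated directly — relative risk is not valid here. The odds ratio is the appropriate measure.
OR = (a·d)/(b·c) = (2403 × 2057) / (1341 × 829) = 4942971 / 1111689 = 4.44636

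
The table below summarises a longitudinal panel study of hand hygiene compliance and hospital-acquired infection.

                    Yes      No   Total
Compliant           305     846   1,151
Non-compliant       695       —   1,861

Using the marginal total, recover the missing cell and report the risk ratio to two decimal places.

The missing cell is in the unexposed row: 1861 − 695 = 1166.
So a = 305, b = 846, c = 695, d = 1166.
RR = [a/(a+b)] / [c/(c+d)] = (305/1151) / (695/1861) = 0.26499/0.37346 = 0.70956

0.71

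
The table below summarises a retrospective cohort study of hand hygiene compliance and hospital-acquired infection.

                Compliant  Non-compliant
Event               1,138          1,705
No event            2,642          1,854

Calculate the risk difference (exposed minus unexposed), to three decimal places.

-0.178

Reading the table with exposure as columns: a = 1138 (Compliant, case), b = 2642 (Compliant, non-case), c = 1705 (Non-compliant, case), d = 1854.
Risk in exposed = 1138/3780 = 0.301058; risk in unexposed = 1705/3559 = 0.479067.
Risk difference = 0.301058 − 0.479067 = -0.178009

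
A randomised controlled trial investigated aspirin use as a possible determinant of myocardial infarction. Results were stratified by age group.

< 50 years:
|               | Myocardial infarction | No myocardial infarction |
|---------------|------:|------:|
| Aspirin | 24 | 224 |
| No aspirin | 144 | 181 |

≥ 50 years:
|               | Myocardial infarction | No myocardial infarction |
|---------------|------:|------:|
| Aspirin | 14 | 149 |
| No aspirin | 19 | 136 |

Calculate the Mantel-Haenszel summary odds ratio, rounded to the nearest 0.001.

0.208

OR_MH = Σ(aᵢdᵢ/nᵢ) / Σ(bᵢcᵢ/nᵢ), where nᵢ is the stratum total.
Stratum 1 (< 50 years): n = 573; a·d/n = 24·181/573 = 7.5812; b·c/n = 224·144/573 = 56.2932
Stratum 2 (≥ 50 years): n = 318; a·d/n = 14·136/318 = 5.9874; b·c/n = 149·19/318 = 8.9025
OR_MH = (7.5812 + 5.9874) / (56.2932 + 8.9025) = 13.5686 / 65.1957 = 0.20812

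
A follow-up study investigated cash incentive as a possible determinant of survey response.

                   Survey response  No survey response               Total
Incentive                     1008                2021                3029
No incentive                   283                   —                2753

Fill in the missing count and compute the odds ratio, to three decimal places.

4.353

The missing cell is in the unexposed row: 2753 − 283 = 2470.
So a = 1008, b = 2021, c = 283, d = 2470.
OR = (a·d)/(b·c) = (1008 × 2470) / (2021 × 283) = 2489760 / 571943 = 4.35316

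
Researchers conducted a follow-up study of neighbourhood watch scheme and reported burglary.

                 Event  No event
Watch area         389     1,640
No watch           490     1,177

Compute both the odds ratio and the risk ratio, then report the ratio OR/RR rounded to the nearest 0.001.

Cells: a = 389, b = 1640, c = 490, d = 1177.
OR = (389·1177)/(1640·490) = 457853/803600 = 0.56975
Risk in exposed = 389/2029 = 0.19172; risk in unexposed = 490/1667 = 0.29394; RR = 0.65224
OR/RR = 0.56975 / 0.65224 = 0.87353
The outcome is not rare, so the OR lies further from 1 than the RR.

0.874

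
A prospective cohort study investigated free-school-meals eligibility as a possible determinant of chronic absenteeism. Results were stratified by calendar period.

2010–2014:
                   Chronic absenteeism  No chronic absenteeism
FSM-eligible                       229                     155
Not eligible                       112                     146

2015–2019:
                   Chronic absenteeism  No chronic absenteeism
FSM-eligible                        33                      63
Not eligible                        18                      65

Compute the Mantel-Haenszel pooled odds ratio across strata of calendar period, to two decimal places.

1.92

OR_MH = Σ(aᵢdᵢ/nᵢ) / Σ(bᵢcᵢ/nᵢ), where nᵢ is the stratum total.
Stratum 1 (2010–2014): n = 642; a·d/n = 229·146/642 = 52.0779; b·c/n = 155·112/642 = 27.0405
Stratum 2 (2015–2019): n = 179; a·d/n = 33·65/179 = 11.9832; b·c/n = 63·18/179 = 6.3352
OR_MH = (52.0779 + 11.9832) / (27.0405 + 6.3352) = 64.0611 / 33.3757 = 1.91939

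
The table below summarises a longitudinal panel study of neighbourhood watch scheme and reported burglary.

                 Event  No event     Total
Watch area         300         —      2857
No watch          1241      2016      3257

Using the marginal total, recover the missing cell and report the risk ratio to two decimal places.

The missing cell is in the exposed row: 2857 − 300 = 2557.
So a = 300, b = 2557, c = 1241, d = 2016.
RR = [a/(a+b)] / [c/(c+d)] = (300/2857) / (1241/3257) = 0.10501/0.38103 = 0.27559

0.28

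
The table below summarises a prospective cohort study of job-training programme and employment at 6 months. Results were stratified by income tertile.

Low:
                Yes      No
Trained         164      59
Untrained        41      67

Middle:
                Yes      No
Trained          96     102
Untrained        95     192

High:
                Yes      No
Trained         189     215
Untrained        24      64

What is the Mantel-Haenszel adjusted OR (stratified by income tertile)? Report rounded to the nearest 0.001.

2.536

OR_MH = Σ(aᵢdᵢ/nᵢ) / Σ(bᵢcᵢ/nᵢ), where nᵢ is the stratum total.
Stratum 1 (Low): n = 331; a·d/n = 164·67/331 = 33.1964; b·c/n = 59·41/331 = 7.3082
Stratum 2 (Middle): n = 485; a·d/n = 96·192/485 = 38.0041; b·c/n = 102·95/485 = 19.9794
Stratum 3 (High): n = 492; a·d/n = 189·64/492 = 24.5854; b·c/n = 215·24/492 = 10.4878
OR_MH = (33.1964 + 38.0041 + 24.5854) / (7.3082 + 19.9794 + 10.4878) = 95.7859 / 37.7753 = 2.53567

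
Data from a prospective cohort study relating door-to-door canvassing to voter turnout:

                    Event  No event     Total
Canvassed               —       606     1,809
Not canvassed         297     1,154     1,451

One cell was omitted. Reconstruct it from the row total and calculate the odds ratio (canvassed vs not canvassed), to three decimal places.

7.713

The missing cell is in the exposed row: 1809 − 606 = 1203.
So a = 1203, b = 606, c = 297, d = 1154.
OR = (a·d)/(b·c) = (1203 × 1154) / (606 × 297) = 1388262 / 179982 = 7.71334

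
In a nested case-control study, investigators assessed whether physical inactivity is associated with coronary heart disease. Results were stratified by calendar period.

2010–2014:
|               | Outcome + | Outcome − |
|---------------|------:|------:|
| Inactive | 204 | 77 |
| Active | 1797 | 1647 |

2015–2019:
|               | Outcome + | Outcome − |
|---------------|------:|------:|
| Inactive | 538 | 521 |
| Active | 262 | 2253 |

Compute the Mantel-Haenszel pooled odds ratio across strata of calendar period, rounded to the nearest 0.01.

OR_MH = Σ(aᵢdᵢ/nᵢ) / Σ(bᵢcᵢ/nᵢ), where nᵢ is the stratum total.
Stratum 1 (2010–2014): n = 3725; a·d/n = 204·1647/3725 = 90.1981; b·c/n = 77·1797/3725 = 37.1460
Stratum 2 (2015–2019): n = 3574; a·d/n = 538·2253/3574 = 339.1477; b·c/n = 521·262/3574 = 38.1931
OR_MH = (90.1981 + 339.1477) / (37.1460 + 38.1931) = 429.3459 / 75.3391 = 5.69884

5.70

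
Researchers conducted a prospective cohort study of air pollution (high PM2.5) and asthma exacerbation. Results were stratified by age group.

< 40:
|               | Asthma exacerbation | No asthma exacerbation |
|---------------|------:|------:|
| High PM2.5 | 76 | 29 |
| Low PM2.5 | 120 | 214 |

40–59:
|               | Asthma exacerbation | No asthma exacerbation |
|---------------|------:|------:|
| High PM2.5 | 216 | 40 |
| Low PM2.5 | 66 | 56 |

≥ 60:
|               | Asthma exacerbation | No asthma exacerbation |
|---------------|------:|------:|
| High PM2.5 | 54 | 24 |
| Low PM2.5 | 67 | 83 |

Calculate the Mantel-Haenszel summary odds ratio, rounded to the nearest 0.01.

4.04

OR_MH = Σ(aᵢdᵢ/nᵢ) / Σ(bᵢcᵢ/nᵢ), where nᵢ is the stratum total.
Stratum 1 (< 40): n = 439; a·d/n = 76·214/439 = 37.0478; b·c/n = 29·120/439 = 7.9271
Stratum 2 (40–59): n = 378; a·d/n = 216·56/378 = 32.0000; b·c/n = 40·66/378 = 6.9841
Stratum 3 (≥ 60): n = 228; a·d/n = 54·83/228 = 19.6579; b·c/n = 24·67/228 = 7.0526
OR_MH = (37.0478 + 32.0000 + 19.6579) / (7.9271 + 6.9841 + 7.0526) = 88.7057 / 21.9639 = 4.03871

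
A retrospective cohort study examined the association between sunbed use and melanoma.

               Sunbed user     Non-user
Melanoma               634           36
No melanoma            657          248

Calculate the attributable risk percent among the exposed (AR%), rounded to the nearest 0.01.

74.19

Reading the table with exposure as columns: a = 634 (Sunbed user, case), b = 657 (Sunbed user, non-case), c = 36 (Non-user, case), d = 248.
Risk in exposed = 634/1291 = 0.49109; risk in unexposed = 36/284 = 0.12676.
RR = 0.49109/0.12676 = 3.87417
AR% = (RR − 1)/RR × 100 = (3.87417 − 1)/3.87417 × 100 = 74.1880%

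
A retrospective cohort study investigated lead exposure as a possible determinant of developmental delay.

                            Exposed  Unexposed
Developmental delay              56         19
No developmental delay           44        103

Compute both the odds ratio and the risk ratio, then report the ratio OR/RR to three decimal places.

Reading the table with exposure as columns: a = 56 (Exposed, case), b = 44 (Exposed, non-case), c = 19 (Unexposed, case), d = 103.
OR = (56·103)/(44·19) = 5768/836 = 6.89952
Risk in exposed = 56/100 = 0.56000; risk in unexposed = 19/122 = 0.15574; RR = 3.59579
OR/RR = 6.89952 / 3.59579 = 1.91878
The outcome is not rare, so the OR lies further from 1 than the RR.

1.919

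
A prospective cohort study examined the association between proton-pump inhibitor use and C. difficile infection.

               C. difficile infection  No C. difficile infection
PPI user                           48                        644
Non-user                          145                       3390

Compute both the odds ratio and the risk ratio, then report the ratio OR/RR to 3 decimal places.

1.030

Cells: a = 48, b = 644, c = 145, d = 3390.
OR = (48·3390)/(644·145) = 162720/93380 = 1.74256
Risk in exposed = 48/692 = 0.06936; risk in unexposed = 145/3535 = 0.04102; RR = 1.69105
OR/RR = 1.74256 / 1.69105 = 1.03046
The outcome is rare in both groups, so OR ≈ RR (ratio near 1).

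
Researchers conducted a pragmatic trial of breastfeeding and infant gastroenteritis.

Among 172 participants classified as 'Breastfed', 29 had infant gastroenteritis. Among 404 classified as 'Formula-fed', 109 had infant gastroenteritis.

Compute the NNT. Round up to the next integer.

Risk in treated group = 29/172 = 0.16860; risk in control = 109/404 = 0.26980.
Absolute risk reduction = 0.26980 − 0.16860 = 0.10120
NNT = 1 / ARR = 1 / 0.10120 = 9.882 → round up → 10

10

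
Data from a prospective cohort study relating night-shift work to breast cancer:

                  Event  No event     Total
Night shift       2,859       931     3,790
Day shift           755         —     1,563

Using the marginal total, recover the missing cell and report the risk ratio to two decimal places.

The missing cell is in the unexposed row: 1563 − 755 = 808.
So a = 2859, b = 931, c = 755, d = 808.
RR = [a/(a+b)] / [c/(c+d)] = (2859/3790) / (755/1563) = 0.75435/0.48305 = 1.56166

1.56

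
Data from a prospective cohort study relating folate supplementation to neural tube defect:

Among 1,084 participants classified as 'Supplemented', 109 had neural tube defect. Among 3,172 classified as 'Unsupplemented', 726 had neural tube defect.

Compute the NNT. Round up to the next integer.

8

Risk in treated group = 109/1084 = 0.10055; risk in control = 726/3172 = 0.22888.
Absolute risk reduction = 0.22888 − 0.10055 = 0.12832
NNT = 1 / ARR = 1 / 0.12832 = 7.793 → round up → 8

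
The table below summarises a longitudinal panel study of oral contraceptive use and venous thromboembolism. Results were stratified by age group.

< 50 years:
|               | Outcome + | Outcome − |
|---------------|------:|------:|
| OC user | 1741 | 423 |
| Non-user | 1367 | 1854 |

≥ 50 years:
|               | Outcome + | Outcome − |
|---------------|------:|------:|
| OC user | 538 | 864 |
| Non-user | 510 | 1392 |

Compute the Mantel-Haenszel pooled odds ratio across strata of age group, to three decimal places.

OR_MH = Σ(aᵢdᵢ/nᵢ) / Σ(bᵢcᵢ/nᵢ), where nᵢ is the stratum total.
Stratum 1 (< 50 years): n = 5385; a·d/n = 1741·1854/5385 = 599.4084; b·c/n = 423·1367/5385 = 107.3799
Stratum 2 (≥ 50 years): n = 3304; a·d/n = 538·1392/3304 = 226.6634; b·c/n = 864·510/3304 = 133.3656
OR_MH = (599.4084 + 226.6634) / (107.3799 + 133.3656) = 826.0718 / 240.7456 = 3.43131

3.431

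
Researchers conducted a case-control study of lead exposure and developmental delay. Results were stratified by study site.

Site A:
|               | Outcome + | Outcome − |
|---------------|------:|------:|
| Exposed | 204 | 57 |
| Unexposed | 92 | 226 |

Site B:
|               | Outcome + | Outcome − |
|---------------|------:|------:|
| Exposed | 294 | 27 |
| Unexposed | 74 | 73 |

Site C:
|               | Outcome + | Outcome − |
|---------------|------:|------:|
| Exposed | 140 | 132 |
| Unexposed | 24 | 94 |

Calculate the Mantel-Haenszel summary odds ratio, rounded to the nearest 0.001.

OR_MH = Σ(aᵢdᵢ/nᵢ) / Σ(bᵢcᵢ/nᵢ), where nᵢ is the stratum total.
Stratum 1 (Site A): n = 579; a·d/n = 204·226/579 = 79.6269; b·c/n = 57·92/579 = 9.0570
Stratum 2 (Site B): n = 468; a·d/n = 294·73/468 = 45.8590; b·c/n = 27·74/468 = 4.2692
Stratum 3 (Site C): n = 390; a·d/n = 140·94/390 = 33.7436; b·c/n = 132·24/390 = 8.1231
OR_MH = (79.6269 + 45.8590 + 33.7436) / (9.0570 + 4.2692 + 8.1231) = 159.2295 / 21.4493 = 7.42353

7.424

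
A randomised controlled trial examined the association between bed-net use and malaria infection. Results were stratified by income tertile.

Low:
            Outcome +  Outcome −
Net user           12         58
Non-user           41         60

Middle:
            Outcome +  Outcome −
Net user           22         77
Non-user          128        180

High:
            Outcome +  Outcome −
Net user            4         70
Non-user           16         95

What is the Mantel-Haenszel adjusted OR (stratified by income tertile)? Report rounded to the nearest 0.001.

0.362

OR_MH = Σ(aᵢdᵢ/nᵢ) / Σ(bᵢcᵢ/nᵢ), where nᵢ is the stratum total.
Stratum 1 (Low): n = 171; a·d/n = 12·60/171 = 4.2105; b·c/n = 58·41/171 = 13.9064
Stratum 2 (Middle): n = 407; a·d/n = 22·180/407 = 9.7297; b·c/n = 77·128/407 = 24.2162
Stratum 3 (High): n = 185; a·d/n = 4·95/185 = 2.0541; b·c/n = 70·16/185 = 6.0541
OR_MH = (4.2105 + 9.7297 + 2.0541) / (13.9064 + 24.2162 + 6.0541) = 15.9943 / 44.1767 = 0.36205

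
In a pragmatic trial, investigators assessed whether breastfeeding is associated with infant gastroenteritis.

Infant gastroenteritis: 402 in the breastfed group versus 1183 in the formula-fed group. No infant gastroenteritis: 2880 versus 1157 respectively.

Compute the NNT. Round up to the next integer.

Risk in treated group = 402/3282 = 0.12249; risk in control = 1183/2340 = 0.50556.
Absolute risk reduction = 0.50556 − 0.12249 = 0.38307
NNT = 1 / ARR = 1 / 0.38307 = 2.610 → round up → 3

3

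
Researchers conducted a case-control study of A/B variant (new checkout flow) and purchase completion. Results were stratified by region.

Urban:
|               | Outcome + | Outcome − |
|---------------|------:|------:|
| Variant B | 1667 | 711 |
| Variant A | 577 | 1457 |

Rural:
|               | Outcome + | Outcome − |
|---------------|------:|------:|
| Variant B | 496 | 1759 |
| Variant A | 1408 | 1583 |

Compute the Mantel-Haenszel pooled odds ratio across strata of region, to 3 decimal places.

OR_MH = Σ(aᵢdᵢ/nᵢ) / Σ(bᵢcᵢ/nᵢ), where nᵢ is the stratum total.
Stratum 1 (Urban): n = 4412; a·d/n = 1667·1457/4412 = 550.5029; b·c/n = 711·577/4412 = 92.9844
Stratum 2 (Rural): n = 5246; a·d/n = 496·1583/5246 = 149.6698; b·c/n = 1759·1408/5246 = 472.1067
OR_MH = (550.5029 + 149.6698) / (92.9844 + 472.1067) = 700.1728 / 565.0911 = 1.23904

1.239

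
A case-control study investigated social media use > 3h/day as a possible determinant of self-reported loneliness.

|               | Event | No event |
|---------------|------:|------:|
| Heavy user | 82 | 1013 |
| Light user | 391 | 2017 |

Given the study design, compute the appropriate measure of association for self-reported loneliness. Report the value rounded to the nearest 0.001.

Cells: a = 82, b = 1013, c = 391, d = 2017.
This is a case-control study: participants were sampled on outcome status, so risks in the source population cannot be estimated directly — relative risk is not valid here. The odds ratio is the appropriate measure.
OR = (a·d)/(b·c) = (82 × 2017) / (1013 × 391) = 165394 / 396083 = 0.41757

0.418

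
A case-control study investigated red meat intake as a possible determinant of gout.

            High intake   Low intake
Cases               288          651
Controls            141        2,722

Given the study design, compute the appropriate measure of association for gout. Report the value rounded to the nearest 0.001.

Reading the table with exposure as columns: a = 288 (High intake, case), b = 141 (High intake, non-case), c = 651 (Low intake, case), d = 2722.
This is a case-control study: participants were sampled on outcome status, so risks in the source population cannot be estimated directly — relative risk is not valid here. The odds ratio is the appropriate measure.
OR = (a·d)/(b·c) = (288 × 2722) / (141 × 651) = 783936 / 91791 = 8.54045

8.540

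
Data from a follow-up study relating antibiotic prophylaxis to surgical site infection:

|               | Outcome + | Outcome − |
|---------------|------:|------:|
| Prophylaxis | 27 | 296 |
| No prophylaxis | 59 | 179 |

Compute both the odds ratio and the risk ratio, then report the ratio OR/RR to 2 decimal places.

Cells: a = 27, b = 296, c = 59, d = 179.
OR = (27·179)/(296·59) = 4833/17464 = 0.27674
Risk in exposed = 27/323 = 0.08359; risk in unexposed = 59/238 = 0.24790; RR = 0.33720
OR/RR = 0.27674 / 0.33720 = 0.82070
The outcome is not rare, so the OR lies further from 1 than the RR.

0.82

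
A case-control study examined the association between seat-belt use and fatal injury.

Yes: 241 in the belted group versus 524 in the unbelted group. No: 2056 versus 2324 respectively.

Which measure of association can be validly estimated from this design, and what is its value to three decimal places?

0.520

From the description: a = 241, b = 2056, c = 524, d = 2324.
This is a case-control study: participants were sampled on outcome status, so risks in the source population cannot be estimated directly — relative risk is not valid here. The odds ratio is the appropriate measure.
OR = (a·d)/(b·c) = (241 × 2324) / (2056 × 524) = 560084 / 1077344 = 0.51987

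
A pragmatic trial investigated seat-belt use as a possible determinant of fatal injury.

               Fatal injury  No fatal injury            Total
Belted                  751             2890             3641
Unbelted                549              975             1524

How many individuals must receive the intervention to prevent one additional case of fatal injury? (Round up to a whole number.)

7

Risk in treated group = 751/3641 = 0.20626; risk in control = 549/1524 = 0.36024.
Absolute risk reduction = 0.36024 − 0.20626 = 0.15397
NNT = 1 / ARR = 1 / 0.15397 = 6.495 → round up → 7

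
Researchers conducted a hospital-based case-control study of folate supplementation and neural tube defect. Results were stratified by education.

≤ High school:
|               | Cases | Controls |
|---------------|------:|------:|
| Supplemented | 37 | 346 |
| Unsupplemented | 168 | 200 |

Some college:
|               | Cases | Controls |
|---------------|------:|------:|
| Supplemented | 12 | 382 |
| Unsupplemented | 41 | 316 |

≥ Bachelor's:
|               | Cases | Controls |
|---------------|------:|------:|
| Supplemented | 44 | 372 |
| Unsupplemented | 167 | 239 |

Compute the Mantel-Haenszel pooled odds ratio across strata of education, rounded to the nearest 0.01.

0.16

OR_MH = Σ(aᵢdᵢ/nᵢ) / Σ(bᵢcᵢ/nᵢ), where nᵢ is the stratum total.
Stratum 1 (≤ High school): n = 751; a·d/n = 37·200/751 = 9.8535; b·c/n = 346·168/751 = 77.4008
Stratum 2 (Some college): n = 751; a·d/n = 12·316/751 = 5.0493; b·c/n = 382·41/751 = 20.8549
Stratum 3 (≥ Bachelor's): n = 822; a·d/n = 44·239/822 = 12.7932; b·c/n = 372·167/822 = 75.5766
OR_MH = (9.8535 + 5.0493 + 12.7932) / (77.4008 + 20.8549 + 75.5766) = 27.6960 / 173.8323 = 0.15933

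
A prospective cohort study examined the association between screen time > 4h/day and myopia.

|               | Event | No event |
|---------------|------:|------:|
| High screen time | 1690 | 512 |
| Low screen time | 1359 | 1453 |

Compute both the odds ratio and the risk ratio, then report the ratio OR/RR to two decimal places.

2.22

Cells: a = 1690, b = 512, c = 1359, d = 1453.
OR = (1690·1453)/(512·1359) = 2455570/695808 = 3.52909
Risk in exposed = 1690/2202 = 0.76748; risk in unexposed = 1359/2812 = 0.48329; RR = 1.58805
OR/RR = 3.52909 / 1.58805 = 2.22227
The outcome is not rare, so the OR lies further from 1 than the RR.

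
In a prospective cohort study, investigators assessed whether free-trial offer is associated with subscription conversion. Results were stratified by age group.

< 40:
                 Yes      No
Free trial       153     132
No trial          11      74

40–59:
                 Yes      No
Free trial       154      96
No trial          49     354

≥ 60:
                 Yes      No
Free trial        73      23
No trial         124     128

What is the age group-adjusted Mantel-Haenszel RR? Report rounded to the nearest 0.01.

RR_MH = Σ(aᵢ·n₀ᵢ/nᵢ) / Σ(cᵢ·n₁ᵢ/nᵢ), with n₁ᵢ = aᵢ+bᵢ (exposed), n₀ᵢ = cᵢ+dᵢ (unexposed), nᵢ = n₁ᵢ+n₀ᵢ.
Stratum 1 (< 40): n₁ = 285, n₀ = 85, n = 370; a·n₀/n = 153·85/370 = 35.1486; c·n₁/n = 11·285/370 = 8.4730
Stratum 2 (40–59): n₁ = 250, n₀ = 403, n = 653; a·n₀/n = 154·403/653 = 95.0413; c·n₁/n = 49·250/653 = 18.7596
Stratum 3 (≥ 60): n₁ = 96, n₀ = 252, n = 348; a·n₀/n = 73·252/348 = 52.8621; c·n₁/n = 124·96/348 = 34.2069
RR_MH = (35.1486 + 95.0413 + 52.8621) / (8.4730 + 18.7596 + 34.2069) = 183.0521 / 61.4394 = 2.97939

2.98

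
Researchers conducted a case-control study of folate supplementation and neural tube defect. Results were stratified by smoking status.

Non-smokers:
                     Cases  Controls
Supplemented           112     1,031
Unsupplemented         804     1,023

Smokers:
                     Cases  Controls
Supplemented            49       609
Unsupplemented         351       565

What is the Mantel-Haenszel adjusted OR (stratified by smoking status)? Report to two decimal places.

OR_MH = Σ(aᵢdᵢ/nᵢ) / Σ(bᵢcᵢ/nᵢ), where nᵢ is the stratum total.
Stratum 1 (Non-smokers): n = 2970; a·d/n = 112·1023/2970 = 38.5778; b·c/n = 1031·804/2970 = 279.0990
Stratum 2 (Smokers): n = 1574; a·d/n = 49·565/1574 = 17.5889; b·c/n = 609·351/1574 = 135.8062
OR_MH = (38.5778 + 17.5889) / (279.0990 + 135.8062) = 56.1667 / 414.9052 = 0.13537

0.14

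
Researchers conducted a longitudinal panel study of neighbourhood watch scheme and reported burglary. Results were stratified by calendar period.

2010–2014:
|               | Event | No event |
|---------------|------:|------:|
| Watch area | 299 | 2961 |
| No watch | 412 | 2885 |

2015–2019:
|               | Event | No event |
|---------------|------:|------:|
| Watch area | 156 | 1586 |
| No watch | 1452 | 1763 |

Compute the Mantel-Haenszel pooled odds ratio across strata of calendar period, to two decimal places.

0.29

OR_MH = Σ(aᵢdᵢ/nᵢ) / Σ(bᵢcᵢ/nᵢ), where nᵢ is the stratum total.
Stratum 1 (2010–2014): n = 6557; a·d/n = 299·2885/6557 = 131.5564; b·c/n = 2961·412/6557 = 186.0503
Stratum 2 (2015–2019): n = 4957; a·d/n = 156·1763/4957 = 55.4828; b·c/n = 1586·1452/4957 = 464.5697
OR_MH = (131.5564 + 55.4828) / (186.0503 + 464.5697) = 187.0391 / 650.6200 = 0.28748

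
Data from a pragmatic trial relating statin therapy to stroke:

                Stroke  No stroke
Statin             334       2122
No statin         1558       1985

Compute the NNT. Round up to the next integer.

4

Risk in treated group = 334/2456 = 0.13599; risk in control = 1558/3543 = 0.43974.
Absolute risk reduction = 0.43974 − 0.13599 = 0.30375
NNT = 1 / ARR = 1 / 0.30375 = 3.292 → round up → 4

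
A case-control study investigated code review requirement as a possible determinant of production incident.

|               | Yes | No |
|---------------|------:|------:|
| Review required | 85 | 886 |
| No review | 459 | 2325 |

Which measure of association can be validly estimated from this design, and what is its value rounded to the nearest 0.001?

Cells: a = 85, b = 886, c = 459, d = 2325.
This is a case-control study: participants were sampled on outcome status, so risks in the source population cannot be estimated directly — relative risk is not valid here. The odds ratio is the appropriate measure.
OR = (a·d)/(b·c) = (85 × 2325) / (886 × 459) = 197625 / 406674 = 0.48595

0.486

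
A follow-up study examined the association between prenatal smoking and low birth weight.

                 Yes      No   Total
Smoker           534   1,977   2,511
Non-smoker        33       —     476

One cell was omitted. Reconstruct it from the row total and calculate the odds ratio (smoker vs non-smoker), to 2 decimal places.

3.63

The missing cell is in the unexposed row: 476 − 33 = 443.
So a = 534, b = 1977, c = 33, d = 443.
OR = (a·d)/(b·c) = (534 × 443) / (1977 × 33) = 236562 / 65241 = 3.62597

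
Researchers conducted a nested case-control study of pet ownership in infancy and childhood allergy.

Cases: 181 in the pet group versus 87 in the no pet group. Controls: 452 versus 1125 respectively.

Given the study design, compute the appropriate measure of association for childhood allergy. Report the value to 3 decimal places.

5.178

From the description: a = 181, b = 452, c = 87, d = 1125.
This is a nested case-control study: participants were sampled on outcome status, so risks in the source population cannot be estimated directly — relative risk is not valid here. The odds ratio is the appropriate measure.
OR = (a·d)/(b·c) = (181 × 1125) / (452 × 87) = 203625 / 39324 = 5.17814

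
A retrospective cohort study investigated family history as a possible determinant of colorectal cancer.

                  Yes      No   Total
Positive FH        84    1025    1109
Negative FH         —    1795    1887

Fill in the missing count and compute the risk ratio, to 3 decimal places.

1.554

The missing cell is in the unexposed row: 1887 − 1795 = 92.
So a = 84, b = 1025, c = 92, d = 1795.
RR = [a/(a+b)] / [c/(c+d)] = (84/1109) / (92/1887) = 0.07574/0.04875 = 1.55357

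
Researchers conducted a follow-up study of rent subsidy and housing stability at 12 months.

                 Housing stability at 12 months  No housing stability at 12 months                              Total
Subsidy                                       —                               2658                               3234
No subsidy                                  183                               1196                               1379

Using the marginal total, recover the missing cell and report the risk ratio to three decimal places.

The missing cell is in the exposed row: 3234 − 2658 = 576.
So a = 576, b = 2658, c = 183, d = 1196.
RR = [a/(a+b)] / [c/(c+d)] = (576/3234) / (183/1379) = 0.17811/0.13270 = 1.34213

1.342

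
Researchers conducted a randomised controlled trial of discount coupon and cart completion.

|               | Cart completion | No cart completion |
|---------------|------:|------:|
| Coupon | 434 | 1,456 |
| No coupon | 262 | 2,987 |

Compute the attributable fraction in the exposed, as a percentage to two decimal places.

Cells: a = 434, b = 1456, c = 262, d = 2987.
Risk in exposed = 434/1890 = 0.22963; risk in unexposed = 262/3249 = 0.08064.
RR = 0.22963/0.08064 = 2.84758
AR% = (RR − 1)/RR × 100 = (2.84758 − 1)/2.84758 × 100 = 64.8825%

64.88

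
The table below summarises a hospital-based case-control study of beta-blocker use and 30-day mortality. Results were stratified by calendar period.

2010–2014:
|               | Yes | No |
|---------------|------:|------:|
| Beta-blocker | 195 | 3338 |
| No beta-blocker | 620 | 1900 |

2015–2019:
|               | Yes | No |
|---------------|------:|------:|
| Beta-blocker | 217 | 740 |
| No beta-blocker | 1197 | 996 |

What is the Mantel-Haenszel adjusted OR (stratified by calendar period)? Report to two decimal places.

OR_MH = Σ(aᵢdᵢ/nᵢ) / Σ(bᵢcᵢ/nᵢ), where nᵢ is the stratum total.
Stratum 1 (2010–2014): n = 6053; a·d/n = 195·1900/6053 = 61.2093; b·c/n = 3338·620/6053 = 341.9065
Stratum 2 (2015–2019): n = 3150; a·d/n = 217·996/3150 = 68.6133; b·c/n = 740·1197/3150 = 281.2000
OR_MH = (61.2093 + 68.6133) / (341.9065 + 281.2000) = 129.8227 / 623.1065 = 0.20835

0.21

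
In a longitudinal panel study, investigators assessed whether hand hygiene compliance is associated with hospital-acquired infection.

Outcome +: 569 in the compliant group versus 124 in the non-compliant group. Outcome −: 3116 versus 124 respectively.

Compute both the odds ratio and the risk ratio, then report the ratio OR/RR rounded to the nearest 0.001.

From the description: a = 569, b = 3116, c = 124, d = 124.
OR = (569·124)/(3116·124) = 70556/386384 = 0.18261
Risk in exposed = 569/3685 = 0.15441; risk in unexposed = 124/248 = 0.50000; RR = 0.30882
OR/RR = 0.18261 / 0.30882 = 0.59130
The outcome is not rare, so the OR lies further from 1 than the RR.

0.591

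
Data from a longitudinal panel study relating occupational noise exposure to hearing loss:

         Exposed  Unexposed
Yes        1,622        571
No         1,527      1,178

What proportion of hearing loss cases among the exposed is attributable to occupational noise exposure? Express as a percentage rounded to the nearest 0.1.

Reading the table with exposure as columns: a = 1622 (Exposed, case), b = 1527 (Exposed, non-case), c = 571 (Unexposed, case), d = 1178.
Risk in exposed = 1622/3149 = 0.51508; risk in unexposed = 571/1749 = 0.32647.
RR = 0.51508/0.32647 = 1.57773
AR% = (RR − 1)/RR × 100 = (1.57773 − 1)/1.57773 × 100 = 36.6177%

36.6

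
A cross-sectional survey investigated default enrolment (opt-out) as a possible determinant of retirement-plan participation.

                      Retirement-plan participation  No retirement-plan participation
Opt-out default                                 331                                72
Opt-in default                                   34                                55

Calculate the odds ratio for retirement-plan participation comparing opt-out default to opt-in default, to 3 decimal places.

Cells: a = 331, b = 72, c = 34, d = 55.
OR = (a·d)/(b·c) = (331 × 55) / (72 × 34) = 18205 / 2448 = 7.43668
The odds of retirement-plan participation are about 7.44 times as high in the opt-out default group.

7.437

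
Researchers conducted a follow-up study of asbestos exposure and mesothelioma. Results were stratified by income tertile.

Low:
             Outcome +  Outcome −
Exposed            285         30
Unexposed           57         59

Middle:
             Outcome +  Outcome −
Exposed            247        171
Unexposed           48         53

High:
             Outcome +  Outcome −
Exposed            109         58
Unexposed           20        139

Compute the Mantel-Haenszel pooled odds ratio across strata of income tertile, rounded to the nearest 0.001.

OR_MH = Σ(aᵢdᵢ/nᵢ) / Σ(bᵢcᵢ/nᵢ), where nᵢ is the stratum total.
Stratum 1 (Low): n = 431; a·d/n = 285·59/431 = 39.0139; b·c/n = 30·57/431 = 3.9675
Stratum 2 (Middle): n = 519; a·d/n = 247·53/519 = 25.2235; b·c/n = 171·48/519 = 15.8150
Stratum 3 (High): n = 326; a·d/n = 109·139/326 = 46.4755; b·c/n = 58·20/326 = 3.5583
OR_MH = (39.0139 + 25.2235 + 46.4755) / (3.9675 + 15.8150 + 3.5583) = 110.7129 / 23.3408 = 4.74331

4.743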